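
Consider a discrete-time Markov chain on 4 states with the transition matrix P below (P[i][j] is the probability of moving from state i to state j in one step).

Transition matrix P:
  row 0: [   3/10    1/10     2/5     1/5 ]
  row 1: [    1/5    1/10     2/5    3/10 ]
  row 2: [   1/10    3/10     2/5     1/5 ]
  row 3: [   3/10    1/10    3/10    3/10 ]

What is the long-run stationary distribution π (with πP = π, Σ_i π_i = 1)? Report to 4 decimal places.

π = [0.2073, 0.1752, 0.3758, 0.2417]

Balance equations π_j = Σ_i π_i·P[i][j]:
  π_0 = 3/10·π_0 + 1/5·π_1 + 1/10·π_2 + 3/10·π_3
  π_1 = 1/10·π_0 + 1/10·π_1 + 3/10·π_2 + 1/10·π_3
  π_2 = 2/5·π_0 + 2/5·π_1 + 2/5·π_2 + 3/10·π_3
  normalize: π_0 + π_1 + π_2 + π_3 = 1
Solving the linear system gives exactly π = [17/82, 79/451, 339/902, 109/451].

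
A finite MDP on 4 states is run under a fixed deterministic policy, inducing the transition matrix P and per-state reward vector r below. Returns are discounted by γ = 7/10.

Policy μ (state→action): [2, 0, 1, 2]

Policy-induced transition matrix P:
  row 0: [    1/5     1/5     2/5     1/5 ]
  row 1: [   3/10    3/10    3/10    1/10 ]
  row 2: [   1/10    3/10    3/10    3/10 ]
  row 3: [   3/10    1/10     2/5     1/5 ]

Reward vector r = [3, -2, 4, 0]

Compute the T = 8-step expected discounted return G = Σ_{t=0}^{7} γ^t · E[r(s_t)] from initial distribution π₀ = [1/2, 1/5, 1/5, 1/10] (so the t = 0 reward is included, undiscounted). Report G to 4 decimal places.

t=0: π = [0.5000, 0.2000, 0.2000, 0.1000], E[r] = 1.9000, γ^t·E[r] = 1.900000, running G = 1.900000
t=1: π = [0.2100, 0.2300, 0.3600, 0.2000], E[r] = 1.6100, γ^t·E[r] = 1.127000, running G = 3.027000
t=2: π = [0.2070, 0.2390, 0.3410, 0.2130], E[r] = 1.5070, γ^t·E[r] = 0.738430, running G = 3.765430
t=3: π = [0.2111, 0.2367, 0.3420, 0.2102], E[r] = 1.5279, γ^t·E[r] = 0.524070, running G = 4.289500
t=4: π = [0.2105, 0.2369, 0.3421, 0.2105], E[r] = 1.5263, γ^t·E[r] = 0.366462, running G = 4.655962
t=5: π = [0.2105, 0.2368, 0.3421, 0.2105], E[r] = 1.5263, γ^t·E[r] = 0.256524, running G = 4.912486
t=6: π = [0.2105, 0.2368, 0.3421, 0.2105], E[r] = 1.5263, γ^t·E[r] = 0.179570, running G = 5.092056
t=7: π = [0.2105, 0.2368, 0.3421, 0.2105], E[r] = 1.5263, γ^t·E[r] = 0.125699, running G = 5.217755

G = 5.2178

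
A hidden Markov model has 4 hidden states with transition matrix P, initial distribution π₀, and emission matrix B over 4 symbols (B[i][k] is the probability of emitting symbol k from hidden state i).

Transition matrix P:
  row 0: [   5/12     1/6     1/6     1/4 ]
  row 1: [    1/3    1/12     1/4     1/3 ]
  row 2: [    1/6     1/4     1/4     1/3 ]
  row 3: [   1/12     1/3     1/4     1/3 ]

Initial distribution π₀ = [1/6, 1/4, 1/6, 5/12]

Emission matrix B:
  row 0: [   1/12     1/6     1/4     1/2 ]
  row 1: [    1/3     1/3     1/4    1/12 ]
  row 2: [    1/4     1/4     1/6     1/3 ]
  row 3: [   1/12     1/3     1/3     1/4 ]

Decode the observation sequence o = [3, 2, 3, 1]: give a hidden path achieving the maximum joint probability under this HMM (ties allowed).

t=0: δ = [8.333e-02, 2.083e-02, 5.556e-02, 1.042e-01]  (obs o_0=3)
t=1: δ = [8.681e-03, 8.681e-03, 4.340e-03, 1.157e-02]  ψ = [0, 3, 3, 3]  (obs o_1=2)
t=2: δ = [1.808e-03, 3.215e-04, 9.645e-04, 9.645e-04]  ψ = [0, 3, 3, 3]  (obs o_2=3)
t=3: δ = [1.256e-04, 1.072e-04, 7.535e-05, 1.507e-04]  ψ = [0, 3, 0, 0]  (obs o_3=1)
backtrack: best end state = 3; path = [0, 0, 0, 3]

path = [0, 0, 0, 3]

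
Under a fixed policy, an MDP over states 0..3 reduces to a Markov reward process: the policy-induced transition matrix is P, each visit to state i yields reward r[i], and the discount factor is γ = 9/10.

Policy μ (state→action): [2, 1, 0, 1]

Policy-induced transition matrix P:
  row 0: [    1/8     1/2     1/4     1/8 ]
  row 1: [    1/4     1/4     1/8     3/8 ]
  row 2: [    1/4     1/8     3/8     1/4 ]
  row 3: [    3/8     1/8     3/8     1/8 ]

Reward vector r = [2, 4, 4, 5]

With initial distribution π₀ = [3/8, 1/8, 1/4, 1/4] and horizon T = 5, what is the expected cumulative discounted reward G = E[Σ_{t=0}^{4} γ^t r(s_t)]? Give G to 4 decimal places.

G = 15.0413

t=0: π = [0.3750, 0.1250, 0.2500, 0.2500], E[r] = 3.5000, γ^t·E[r] = 3.500000, running G = 3.500000
t=1: π = [0.2344, 0.2813, 0.2969, 0.1875], E[r] = 3.7188, γ^t·E[r] = 3.346875, running G = 6.846875
t=2: π = [0.2441, 0.2480, 0.2754, 0.2324], E[r] = 3.7441, γ^t·E[r] = 3.032754, running G = 9.879629
t=3: π = [0.2485, 0.2476, 0.2825, 0.2214], E[r] = 3.7244, γ^t·E[r] = 2.715062, running G = 12.594691
t=4: π = [0.2466, 0.2491, 0.2820, 0.2222], E[r] = 3.7290, γ^t·E[r] = 2.446579, running G = 15.041271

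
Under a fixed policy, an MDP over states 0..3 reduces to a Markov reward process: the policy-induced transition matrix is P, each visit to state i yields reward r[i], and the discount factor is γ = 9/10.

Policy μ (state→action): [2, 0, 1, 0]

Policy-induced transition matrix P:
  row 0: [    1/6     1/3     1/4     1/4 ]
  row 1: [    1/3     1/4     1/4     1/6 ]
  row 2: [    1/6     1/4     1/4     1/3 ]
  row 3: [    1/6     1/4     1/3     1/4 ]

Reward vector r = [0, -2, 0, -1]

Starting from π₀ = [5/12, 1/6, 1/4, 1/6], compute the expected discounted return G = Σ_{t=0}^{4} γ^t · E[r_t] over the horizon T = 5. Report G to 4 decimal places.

t=0: π = [0.4167, 0.1667, 0.2500, 0.1667], E[r] = -0.5000, γ^t·E[r] = -0.500000, running G = -0.500000
t=1: π = [0.1944, 0.2847, 0.2639, 0.2569], E[r] = -0.8264, γ^t·E[r] = -0.743750, running G = -1.243750
t=2: π = [0.2141, 0.2662, 0.2714, 0.2483], E[r] = -0.7807, γ^t·E[r] = -0.632344, running G = -1.876094
t=3: π = [0.2110, 0.2678, 0.2707, 0.2504], E[r] = -0.7861, γ^t·E[r] = -0.573082, running G = -2.449176
t=4: π = [0.2113, 0.2676, 0.2709, 0.2502], E[r] = -0.7854, γ^t·E[r] = -0.515307, running G = -2.964483

G = -2.9645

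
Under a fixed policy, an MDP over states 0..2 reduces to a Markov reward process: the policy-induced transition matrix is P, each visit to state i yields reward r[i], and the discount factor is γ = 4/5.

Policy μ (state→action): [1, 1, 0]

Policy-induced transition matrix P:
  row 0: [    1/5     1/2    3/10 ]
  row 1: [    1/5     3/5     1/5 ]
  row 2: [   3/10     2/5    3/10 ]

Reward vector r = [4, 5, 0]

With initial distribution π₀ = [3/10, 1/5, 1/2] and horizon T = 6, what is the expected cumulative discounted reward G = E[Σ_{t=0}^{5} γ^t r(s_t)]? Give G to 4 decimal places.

G = 11.5431

t=0: π = [0.3000, 0.2000, 0.5000], E[r] = 2.2000, γ^t·E[r] = 2.200000, running G = 2.200000
t=1: π = [0.2500, 0.4700, 0.2800], E[r] = 3.3500, γ^t·E[r] = 2.680000, running G = 4.880000
t=2: π = [0.2280, 0.5190, 0.2530], E[r] = 3.5070, γ^t·E[r] = 2.244480, running G = 7.124480
t=3: π = [0.2253, 0.5266, 0.2481], E[r] = 3.5342, γ^t·E[r] = 1.809510, running G = 8.933990
t=4: π = [0.2248, 0.5279, 0.2473], E[r] = 3.5385, γ^t·E[r] = 1.449366, running G = 10.383356
t=5: π = [0.2247, 0.5281, 0.2472], E[r] = 3.5392, γ^t·E[r] = 1.159722, running G = 11.543078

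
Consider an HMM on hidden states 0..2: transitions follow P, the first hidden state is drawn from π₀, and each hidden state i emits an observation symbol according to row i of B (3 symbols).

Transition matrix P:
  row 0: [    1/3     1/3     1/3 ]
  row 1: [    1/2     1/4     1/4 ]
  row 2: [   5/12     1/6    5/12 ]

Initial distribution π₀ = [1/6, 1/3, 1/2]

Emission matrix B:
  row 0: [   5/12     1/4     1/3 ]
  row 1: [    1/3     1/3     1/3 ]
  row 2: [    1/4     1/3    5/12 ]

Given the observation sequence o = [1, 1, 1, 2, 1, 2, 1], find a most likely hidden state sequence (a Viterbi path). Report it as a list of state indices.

path = [2, 2, 2, 2, 2, 2, 2]

t=0: δ = [4.167e-02, 1.111e-01, 1.667e-01]  (obs o_0=1)
t=1: δ = [1.736e-02, 9.259e-03, 2.315e-02]  ψ = [2, 1, 2]  (obs o_1=1)
t=2: δ = [2.411e-03, 1.929e-03, 3.215e-03]  ψ = [2, 0, 2]  (obs o_2=1)
t=3: δ = [4.465e-04, 2.679e-04, 5.582e-04]  ψ = [2, 0, 2]  (obs o_3=2)
t=4: δ = [5.814e-05, 4.961e-05, 7.752e-05]  ψ = [2, 0, 2]  (obs o_4=1)
t=5: δ = [1.077e-05, 6.460e-06, 1.346e-05]  ψ = [2, 0, 2]  (obs o_5=2)
t=6: δ = [1.402e-06, 1.196e-06, 1.869e-06]  ψ = [2, 0, 2]  (obs o_6=1)
backtrack: best end state = 2; path = [2, 2, 2, 2, 2, 2, 2]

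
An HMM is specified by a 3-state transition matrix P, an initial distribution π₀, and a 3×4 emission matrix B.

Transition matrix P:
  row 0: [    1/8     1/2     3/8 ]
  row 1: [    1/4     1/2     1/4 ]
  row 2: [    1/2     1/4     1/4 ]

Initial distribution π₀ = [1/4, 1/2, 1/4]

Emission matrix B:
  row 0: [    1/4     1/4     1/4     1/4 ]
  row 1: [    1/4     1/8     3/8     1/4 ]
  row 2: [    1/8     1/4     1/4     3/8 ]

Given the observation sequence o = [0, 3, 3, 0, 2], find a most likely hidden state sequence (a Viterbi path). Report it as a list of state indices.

path = [1, 1, 1, 1, 1]

t=0: δ = [6.250e-02, 1.250e-01, 3.125e-02]  (obs o_0=0)
t=1: δ = [7.812e-03, 1.562e-02, 1.172e-02]  ψ = [1, 1, 1]  (obs o_1=3)
t=2: δ = [1.465e-03, 1.953e-03, 1.465e-03]  ψ = [2, 1, 1]  (obs o_2=3)
t=3: δ = [1.831e-04, 2.441e-04, 6.866e-05]  ψ = [2, 1, 0]  (obs o_3=0)
t=4: δ = [1.526e-05, 4.578e-05, 1.717e-05]  ψ = [1, 1, 0]  (obs o_4=2)
backtrack: best end state = 1; path = [1, 1, 1, 1, 1]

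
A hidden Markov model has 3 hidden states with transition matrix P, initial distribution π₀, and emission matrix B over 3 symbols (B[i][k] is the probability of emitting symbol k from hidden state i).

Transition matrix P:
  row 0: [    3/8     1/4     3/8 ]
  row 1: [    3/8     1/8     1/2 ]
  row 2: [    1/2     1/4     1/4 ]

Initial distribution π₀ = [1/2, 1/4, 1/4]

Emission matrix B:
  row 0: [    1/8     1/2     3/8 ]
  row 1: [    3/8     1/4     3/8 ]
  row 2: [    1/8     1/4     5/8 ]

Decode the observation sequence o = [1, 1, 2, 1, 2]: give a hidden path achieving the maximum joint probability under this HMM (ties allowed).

t=0: δ = [2.500e-01, 6.250e-02, 6.250e-02]  (obs o_0=1)
t=1: δ = [4.688e-02, 1.562e-02, 2.344e-02]  ψ = [0, 0, 0]  (obs o_1=1)
t=2: δ = [6.592e-03, 4.395e-03, 1.099e-02]  ψ = [0, 0, 0]  (obs o_2=2)
t=3: δ = [2.747e-03, 6.866e-04, 6.866e-04]  ψ = [2, 2, 2]  (obs o_3=1)
t=4: δ = [3.862e-04, 2.575e-04, 6.437e-04]  ψ = [0, 0, 0]  (obs o_4=2)
backtrack: best end state = 2; path = [0, 0, 2, 0, 2]

path = [0, 0, 2, 0, 2]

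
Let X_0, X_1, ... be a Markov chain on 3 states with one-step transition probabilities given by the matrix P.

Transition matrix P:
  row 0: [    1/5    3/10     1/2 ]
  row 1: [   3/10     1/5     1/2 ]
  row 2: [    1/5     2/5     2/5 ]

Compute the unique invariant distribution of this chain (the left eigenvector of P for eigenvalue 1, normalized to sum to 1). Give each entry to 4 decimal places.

Balance equations π_j = Σ_i π_i·P[i][j]:
  π_0 = 1/5·π_0 + 3/10·π_1 + 1/5·π_2
  π_1 = 3/10·π_0 + 1/5·π_1 + 2/5·π_2
  normalize: π_0 + π_1 + π_2 = 1
Solving the linear system gives exactly π = [28/121, 38/121, 5/11].

π = [0.2314, 0.3140, 0.4545]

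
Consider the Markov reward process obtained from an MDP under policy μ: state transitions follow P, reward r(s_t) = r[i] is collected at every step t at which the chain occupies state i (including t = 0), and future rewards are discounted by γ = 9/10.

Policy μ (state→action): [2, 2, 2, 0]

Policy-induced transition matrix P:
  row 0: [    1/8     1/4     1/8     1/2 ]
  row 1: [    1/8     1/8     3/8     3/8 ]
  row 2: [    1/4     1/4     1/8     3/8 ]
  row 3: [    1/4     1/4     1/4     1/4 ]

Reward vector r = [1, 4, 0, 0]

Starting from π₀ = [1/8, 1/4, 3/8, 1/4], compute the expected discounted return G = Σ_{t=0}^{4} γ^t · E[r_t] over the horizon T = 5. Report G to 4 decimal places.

G = 4.4812

t=0: π = [0.1250, 0.2500, 0.3750, 0.2500], E[r] = 1.1250, γ^t·E[r] = 1.125000, running G = 1.125000
t=1: π = [0.2031, 0.2188, 0.2188, 0.3594], E[r] = 1.0781, γ^t·E[r] = 0.970313, running G = 2.095313
t=2: π = [0.1973, 0.2227, 0.2246, 0.3555], E[r] = 1.0879, γ^t·E[r] = 0.881191, running G = 2.976504
t=3: π = [0.1975, 0.2222, 0.2251, 0.3552], E[r] = 1.0862, γ^t·E[r] = 0.791826, running G = 3.768330
t=4: π = [0.1975, 0.2222, 0.2249, 0.3553], E[r] = 1.0865, γ^t·E[r] = 0.712824, running G = 4.481154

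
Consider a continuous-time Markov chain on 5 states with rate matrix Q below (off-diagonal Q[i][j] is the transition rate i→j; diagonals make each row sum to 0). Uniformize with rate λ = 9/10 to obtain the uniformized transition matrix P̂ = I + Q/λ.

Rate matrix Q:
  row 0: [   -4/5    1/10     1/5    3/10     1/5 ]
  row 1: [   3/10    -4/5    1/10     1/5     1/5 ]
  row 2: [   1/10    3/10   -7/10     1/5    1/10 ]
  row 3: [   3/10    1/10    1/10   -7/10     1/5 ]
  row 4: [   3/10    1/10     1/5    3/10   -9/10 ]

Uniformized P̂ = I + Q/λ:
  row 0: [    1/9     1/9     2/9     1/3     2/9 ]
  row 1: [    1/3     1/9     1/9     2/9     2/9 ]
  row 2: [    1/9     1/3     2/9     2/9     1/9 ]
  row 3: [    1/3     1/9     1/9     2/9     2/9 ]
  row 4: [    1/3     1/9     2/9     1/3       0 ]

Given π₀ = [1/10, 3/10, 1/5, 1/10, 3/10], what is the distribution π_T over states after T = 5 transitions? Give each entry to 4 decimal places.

π = [0.2408, 0.1502, 0.1758, 0.2674, 0.1658]

t=0: π = [0.1000, 0.3000, 0.2000, 0.1000, 0.3000]
t=1: π = [0.2667, 0.1556, 0.1778, 0.2667, 0.1333]
t=2: π = [0.2346, 0.1506, 0.1753, 0.2667, 0.1728]
t=3: π = [0.2422, 0.1501, 0.1759, 0.2675, 0.1643]
t=4: π = [0.2404, 0.1502, 0.1758, 0.2674, 0.1662]
t=5: π = [0.2408, 0.1502, 0.1758, 0.2674, 0.1658]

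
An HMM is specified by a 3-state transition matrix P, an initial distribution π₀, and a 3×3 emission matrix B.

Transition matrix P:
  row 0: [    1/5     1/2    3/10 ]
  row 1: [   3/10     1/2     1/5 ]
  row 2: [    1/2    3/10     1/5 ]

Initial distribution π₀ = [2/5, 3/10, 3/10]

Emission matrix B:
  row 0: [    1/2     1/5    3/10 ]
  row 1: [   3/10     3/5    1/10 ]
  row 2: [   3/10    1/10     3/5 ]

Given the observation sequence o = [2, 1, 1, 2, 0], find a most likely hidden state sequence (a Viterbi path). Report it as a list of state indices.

t=0: δ = [1.200e-01, 3.000e-02, 1.800e-01]  (obs o_0=2)
t=1: δ = [1.800e-02, 3.600e-02, 3.600e-03]  ψ = [2, 0, 0]  (obs o_1=1)
t=2: δ = [2.160e-03, 1.080e-02, 7.200e-04]  ψ = [1, 1, 1]  (obs o_2=1)
t=3: δ = [9.720e-04, 5.400e-04, 1.296e-03]  ψ = [1, 1, 1]  (obs o_3=2)
t=4: δ = [3.240e-04, 1.458e-04, 8.748e-05]  ψ = [2, 0, 0]  (obs o_4=0)
backtrack: best end state = 0; path = [0, 1, 1, 2, 0]

path = [0, 1, 1, 2, 0]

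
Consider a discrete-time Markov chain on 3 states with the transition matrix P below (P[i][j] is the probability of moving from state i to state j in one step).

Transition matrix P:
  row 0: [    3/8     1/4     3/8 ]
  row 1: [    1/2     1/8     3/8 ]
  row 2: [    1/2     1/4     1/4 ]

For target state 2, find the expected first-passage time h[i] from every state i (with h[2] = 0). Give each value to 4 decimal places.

First-step conditioning: h[2] = 0; for i ≠ 2, h[i] = 1 + Σ_k P[i][k]·h[k].
  h[0] = 1 + 3/8·h[0] + 1/4·h[1]
  h[1] = 1 + 1/2·h[0] + 1/8·h[1]
Solving the 2×2 linear system over states ≠ 2 gives exactly h = [8/3, 8/3, 0] (h[2] = 0 is the target).

h = [2.6667, 2.6667, 0.0000]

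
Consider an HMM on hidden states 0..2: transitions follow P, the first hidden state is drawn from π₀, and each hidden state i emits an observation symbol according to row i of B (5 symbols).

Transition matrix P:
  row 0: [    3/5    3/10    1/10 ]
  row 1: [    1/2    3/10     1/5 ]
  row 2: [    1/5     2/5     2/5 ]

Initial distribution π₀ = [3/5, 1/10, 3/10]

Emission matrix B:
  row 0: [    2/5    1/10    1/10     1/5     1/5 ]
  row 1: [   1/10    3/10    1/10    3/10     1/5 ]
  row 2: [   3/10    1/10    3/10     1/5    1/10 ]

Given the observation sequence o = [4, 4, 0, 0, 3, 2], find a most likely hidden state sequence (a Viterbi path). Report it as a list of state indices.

path = [0, 0, 0, 0, 0, 0]

t=0: δ = [1.200e-01, 2.000e-02, 3.000e-02]  (obs o_0=4)
t=1: δ = [1.440e-02, 7.200e-03, 1.200e-03]  ψ = [0, 0, 0]  (obs o_1=4)
t=2: δ = [3.456e-03, 4.320e-04, 4.320e-04]  ψ = [0, 0, 0]  (obs o_2=0)
t=3: δ = [8.294e-04, 1.037e-04, 1.037e-04]  ψ = [0, 0, 0]  (obs o_3=0)
t=4: δ = [9.953e-05, 7.465e-05, 1.659e-05]  ψ = [0, 0, 0]  (obs o_4=3)
t=5: δ = [5.972e-06, 2.986e-06, 4.479e-06]  ψ = [0, 0, 1]  (obs o_5=2)
backtrack: best end state = 0; path = [0, 0, 0, 0, 0, 0]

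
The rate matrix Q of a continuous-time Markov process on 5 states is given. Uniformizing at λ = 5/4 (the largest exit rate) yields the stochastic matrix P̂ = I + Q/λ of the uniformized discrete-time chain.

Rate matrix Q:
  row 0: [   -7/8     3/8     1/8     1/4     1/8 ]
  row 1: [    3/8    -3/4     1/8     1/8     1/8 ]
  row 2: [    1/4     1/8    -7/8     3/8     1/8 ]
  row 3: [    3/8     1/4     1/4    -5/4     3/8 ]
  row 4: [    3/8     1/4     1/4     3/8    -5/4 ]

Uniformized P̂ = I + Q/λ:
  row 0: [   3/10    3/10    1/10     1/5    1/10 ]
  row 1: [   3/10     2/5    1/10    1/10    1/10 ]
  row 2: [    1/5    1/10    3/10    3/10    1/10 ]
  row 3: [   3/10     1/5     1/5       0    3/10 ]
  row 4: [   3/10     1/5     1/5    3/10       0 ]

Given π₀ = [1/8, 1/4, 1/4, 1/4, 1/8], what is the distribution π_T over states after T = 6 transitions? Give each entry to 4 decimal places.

π = [0.2839, 0.2653, 0.1612, 0.1682, 0.1215]

t=0: π = [0.1250, 0.2500, 0.2500, 0.2500, 0.1250]
t=1: π = [0.2750, 0.2375, 0.1875, 0.1625, 0.1375]
t=2: π = [0.2813, 0.2563, 0.1675, 0.1763, 0.1188]
t=3: π = [0.2833, 0.2626, 0.1630, 0.1678, 0.1234]
t=4: π = [0.2837, 0.2646, 0.1617, 0.1688, 0.1212]
t=5: π = [0.2838, 0.2651, 0.1613, 0.1681, 0.1216]
t=6: π = [0.2839, 0.2653, 0.1612, 0.1682, 0.1215]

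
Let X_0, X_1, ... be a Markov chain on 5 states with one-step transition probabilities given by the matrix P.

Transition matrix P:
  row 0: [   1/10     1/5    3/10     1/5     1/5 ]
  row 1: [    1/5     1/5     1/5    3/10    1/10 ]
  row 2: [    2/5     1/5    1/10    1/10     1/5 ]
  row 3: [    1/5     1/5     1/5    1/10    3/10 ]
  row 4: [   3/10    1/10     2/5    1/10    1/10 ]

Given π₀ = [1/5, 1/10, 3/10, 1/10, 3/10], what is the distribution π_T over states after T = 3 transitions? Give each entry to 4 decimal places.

π = [0.2412, 0.1820, 0.2364, 0.1606, 0.1798]

t=0: π = [0.2000, 0.1000, 0.3000, 0.1000, 0.3000]
t=1: π = [0.2700, 0.1700, 0.2500, 0.1400, 0.1700]
t=2: π = [0.2400, 0.1830, 0.2360, 0.1610, 0.1800]
t=3: π = [0.2412, 0.1820, 0.2364, 0.1606, 0.1798]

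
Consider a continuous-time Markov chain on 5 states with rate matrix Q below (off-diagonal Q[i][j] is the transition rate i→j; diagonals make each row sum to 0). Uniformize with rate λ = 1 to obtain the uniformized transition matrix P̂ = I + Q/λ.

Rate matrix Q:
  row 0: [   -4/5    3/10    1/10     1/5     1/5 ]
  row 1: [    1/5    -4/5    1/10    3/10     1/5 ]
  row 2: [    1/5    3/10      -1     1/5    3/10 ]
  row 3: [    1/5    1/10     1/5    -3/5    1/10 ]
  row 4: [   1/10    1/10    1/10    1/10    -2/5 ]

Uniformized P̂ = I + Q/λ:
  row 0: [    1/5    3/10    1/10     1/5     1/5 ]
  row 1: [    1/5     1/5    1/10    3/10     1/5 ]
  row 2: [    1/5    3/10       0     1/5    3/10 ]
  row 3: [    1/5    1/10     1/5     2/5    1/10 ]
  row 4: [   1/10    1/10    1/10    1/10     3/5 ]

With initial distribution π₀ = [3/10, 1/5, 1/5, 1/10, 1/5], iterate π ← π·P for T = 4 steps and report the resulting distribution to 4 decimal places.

π = [0.1691, 0.1739, 0.1122, 0.2335, 0.3113]

t=0: π = [0.3000, 0.2000, 0.2000, 0.1000, 0.2000]
t=1: π = [0.1800, 0.2200, 0.0900, 0.2200, 0.2900]
t=2: π = [0.1710, 0.1760, 0.1130, 0.2370, 0.3030]
t=3: π = [0.1697, 0.1744, 0.1124, 0.2347, 0.3088]
t=4: π = [0.1691, 0.1739, 0.1122, 0.2335, 0.3113]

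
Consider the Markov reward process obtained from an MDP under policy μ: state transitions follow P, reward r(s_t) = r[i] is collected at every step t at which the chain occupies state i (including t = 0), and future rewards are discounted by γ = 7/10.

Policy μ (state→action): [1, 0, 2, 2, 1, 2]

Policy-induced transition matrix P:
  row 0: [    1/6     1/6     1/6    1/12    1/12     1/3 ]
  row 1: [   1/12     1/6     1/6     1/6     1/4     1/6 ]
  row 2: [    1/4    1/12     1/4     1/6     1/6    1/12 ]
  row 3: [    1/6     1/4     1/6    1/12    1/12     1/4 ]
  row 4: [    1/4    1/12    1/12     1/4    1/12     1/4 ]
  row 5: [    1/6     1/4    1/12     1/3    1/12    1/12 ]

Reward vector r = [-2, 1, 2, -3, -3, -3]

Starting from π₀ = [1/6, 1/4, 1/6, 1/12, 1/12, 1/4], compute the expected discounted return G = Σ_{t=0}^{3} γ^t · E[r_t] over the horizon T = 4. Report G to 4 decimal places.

t=0: π = [0.1667, 0.2500, 0.1667, 0.0833, 0.0833, 0.2500], E[r] = -1.0000, γ^t·E[r] = -1.000000, running G = -1.000000
t=1: π = [0.1667, 0.1736, 0.1528, 0.1944, 0.1389, 0.1736], E[r] = -1.3750, γ^t·E[r] = -0.962500, running G = -1.962500
t=2: π = [0.1765, 0.1730, 0.1534, 0.1771, 0.1250, 0.1950], E[r] = -1.3646, γ^t·E[r] = -0.668646, running G = -2.631146
t=3: π = [0.1754, 0.1745, 0.1528, 0.1801, 0.1250, 0.1922], E[r] = -1.3628, γ^t·E[r] = -0.467424, running G = -3.098569

G = -3.0986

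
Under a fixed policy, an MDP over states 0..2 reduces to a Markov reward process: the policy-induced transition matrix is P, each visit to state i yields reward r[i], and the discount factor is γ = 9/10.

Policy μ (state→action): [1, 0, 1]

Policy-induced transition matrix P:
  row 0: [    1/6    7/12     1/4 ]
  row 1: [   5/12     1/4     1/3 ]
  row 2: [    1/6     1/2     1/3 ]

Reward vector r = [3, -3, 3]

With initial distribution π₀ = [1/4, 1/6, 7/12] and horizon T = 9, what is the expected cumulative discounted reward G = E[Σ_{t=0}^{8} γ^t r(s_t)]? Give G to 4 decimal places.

G = 4.2675

t=0: π = [0.2500, 0.1667, 0.5833], E[r] = 2.0000, γ^t·E[r] = 2.000000, running G = 2.000000
t=1: π = [0.2083, 0.4792, 0.3125], E[r] = 0.1250, γ^t·E[r] = 0.112500, running G = 2.112500
t=2: π = [0.2865, 0.3976, 0.3160], E[r] = 0.6146, γ^t·E[r] = 0.497813, running G = 2.610313
t=3: π = [0.2661, 0.4245, 0.3095], E[r] = 0.4531, γ^t·E[r] = 0.330328, running G = 2.940641
t=4: π = [0.2728, 0.4161, 0.3112], E[r] = 0.5037, γ^t·E[r] = 0.330471, running G = 3.271111
t=5: π = [0.2707, 0.4187, 0.3106], E[r] = 0.4877, γ^t·E[r] = 0.287973, running G = 3.559084
t=6: π = [0.2713, 0.4179, 0.3108], E[r] = 0.4927, γ^t·E[r] = 0.261862, running G = 3.820946
t=7: π = [0.2711, 0.4181, 0.3107], E[r] = 0.4911, γ^t·E[r] = 0.234912, running G = 4.055857
t=8: π = [0.2712, 0.4181, 0.3107], E[r] = 0.4916, γ^t·E[r] = 0.211638, running G = 4.267495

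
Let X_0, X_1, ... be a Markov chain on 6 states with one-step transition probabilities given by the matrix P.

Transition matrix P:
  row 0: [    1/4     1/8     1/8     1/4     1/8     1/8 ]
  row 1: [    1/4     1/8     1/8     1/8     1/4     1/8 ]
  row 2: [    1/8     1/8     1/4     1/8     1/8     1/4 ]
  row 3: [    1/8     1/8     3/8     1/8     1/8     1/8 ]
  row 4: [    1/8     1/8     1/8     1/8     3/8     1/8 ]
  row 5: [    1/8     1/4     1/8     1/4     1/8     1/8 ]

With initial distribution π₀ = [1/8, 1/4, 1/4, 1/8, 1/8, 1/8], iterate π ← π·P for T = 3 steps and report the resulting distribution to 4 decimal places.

t=0: π = [0.1250, 0.2500, 0.2500, 0.1250, 0.1250, 0.1250]
t=1: π = [0.1719, 0.1406, 0.1875, 0.1563, 0.1875, 0.1563]
t=2: π = [0.1641, 0.1445, 0.1875, 0.1660, 0.1895, 0.1484]
t=3: π = [0.1636, 0.1436, 0.1899, 0.1641, 0.1904, 0.1484]

π = [0.1636, 0.1436, 0.1899, 0.1641, 0.1904, 0.1484]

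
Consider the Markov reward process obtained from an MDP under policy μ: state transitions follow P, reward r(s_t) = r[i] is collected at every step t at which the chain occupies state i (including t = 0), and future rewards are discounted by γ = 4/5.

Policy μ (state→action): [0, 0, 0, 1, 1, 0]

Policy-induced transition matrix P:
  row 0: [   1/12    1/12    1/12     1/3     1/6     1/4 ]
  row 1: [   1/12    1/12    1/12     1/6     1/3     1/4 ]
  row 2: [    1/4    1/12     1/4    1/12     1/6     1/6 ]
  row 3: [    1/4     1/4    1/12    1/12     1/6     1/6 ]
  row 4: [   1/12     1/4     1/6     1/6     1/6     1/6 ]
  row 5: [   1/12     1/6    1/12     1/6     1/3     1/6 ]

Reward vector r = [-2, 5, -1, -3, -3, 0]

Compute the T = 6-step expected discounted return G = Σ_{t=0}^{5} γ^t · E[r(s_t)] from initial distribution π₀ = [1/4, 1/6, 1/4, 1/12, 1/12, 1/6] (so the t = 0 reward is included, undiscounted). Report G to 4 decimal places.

G = -2.5891

t=0: π = [0.2500, 0.1667, 0.2500, 0.0833, 0.0833, 0.1667], E[r] = -0.4167, γ^t·E[r] = -0.416667, running G = -0.416667
t=1: π = [0.1389, 0.1250, 0.1319, 0.1806, 0.2222, 0.2014], E[r] = -0.9931, γ^t·E[r] = -0.794444, running G = -1.211111
t=2: π = [0.1354, 0.1672, 0.1238, 0.1638, 0.2211, 0.1887], E[r] = -0.7130, γ^t·E[r] = -0.456296, running G = -1.667407
t=3: π = [0.1313, 0.1632, 0.1224, 0.1653, 0.2260, 0.1919], E[r] = -0.7427, γ^t·E[r] = -0.380272, running G = -2.047679
t=4: π = [0.1313, 0.1645, 0.1226, 0.1646, 0.2258, 0.1912], E[r] = -0.7337, γ^t·E[r] = -0.300530, running G = -2.348209
t=5: π = [0.1312, 0.1643, 0.1226, 0.1646, 0.2260, 0.1913], E[r] = -0.7350, γ^t·E[r] = -0.240844, running G = -2.589053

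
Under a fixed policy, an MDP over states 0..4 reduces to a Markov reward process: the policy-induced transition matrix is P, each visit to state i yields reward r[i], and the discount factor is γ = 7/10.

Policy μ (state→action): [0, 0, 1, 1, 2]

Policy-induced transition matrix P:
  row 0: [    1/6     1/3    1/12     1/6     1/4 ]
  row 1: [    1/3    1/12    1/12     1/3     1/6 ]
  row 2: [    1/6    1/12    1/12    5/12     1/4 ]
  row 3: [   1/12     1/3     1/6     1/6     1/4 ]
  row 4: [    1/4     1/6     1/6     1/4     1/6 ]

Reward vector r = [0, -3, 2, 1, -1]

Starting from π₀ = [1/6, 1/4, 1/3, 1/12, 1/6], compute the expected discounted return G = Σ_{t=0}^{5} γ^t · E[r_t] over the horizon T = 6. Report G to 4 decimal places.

G = -0.7641

t=0: π = [0.1667, 0.2500, 0.3333, 0.0833, 0.1667], E[r] = -0.1667, γ^t·E[r] = -0.166667, running G = -0.166667
t=1: π = [0.2153, 0.1597, 0.1042, 0.3056, 0.2153], E[r] = -0.1806, γ^t·E[r] = -0.126389, running G = -0.293056
t=2: π = [0.1858, 0.2315, 0.1267, 0.2373, 0.2188], E[r] = -0.4225, γ^t·E[r] = -0.207002, running G = -0.500058
t=3: π = [0.2037, 0.2073, 0.1213, 0.2552, 0.2125], E[r] = -0.3366, γ^t·E[r] = -0.115458, running G = -0.615516
t=4: π = [0.1977, 0.2158, 0.1223, 0.2493, 0.2150], E[r] = -0.3684, γ^t·E[r] = -0.088457, running G = -0.703973
t=5: π = [0.1998, 0.2130, 0.1220, 0.2511, 0.2141], E[r] = -0.3579, γ^t·E[r] = -0.060149, running G = -0.764122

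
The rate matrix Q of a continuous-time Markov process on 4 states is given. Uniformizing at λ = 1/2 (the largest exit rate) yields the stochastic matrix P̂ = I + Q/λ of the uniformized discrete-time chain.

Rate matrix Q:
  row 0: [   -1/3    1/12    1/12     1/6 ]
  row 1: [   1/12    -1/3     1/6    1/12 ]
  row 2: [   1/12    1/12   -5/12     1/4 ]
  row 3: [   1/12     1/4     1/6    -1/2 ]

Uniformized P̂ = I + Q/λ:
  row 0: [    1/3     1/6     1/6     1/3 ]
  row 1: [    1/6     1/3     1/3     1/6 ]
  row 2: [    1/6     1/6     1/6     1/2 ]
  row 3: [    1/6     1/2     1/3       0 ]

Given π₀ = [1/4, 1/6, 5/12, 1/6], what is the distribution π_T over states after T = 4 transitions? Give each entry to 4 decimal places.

t=0: π = [0.2500, 0.1667, 0.4167, 0.1667]
t=1: π = [0.2083, 0.2500, 0.2222, 0.3194]
t=2: π = [0.2014, 0.3148, 0.2616, 0.2222]
t=3: π = [0.2002, 0.2932, 0.2562, 0.2504]
t=4: π = [0.2000, 0.2990, 0.2573, 0.2437]

π = [0.2000, 0.2990, 0.2573, 0.2437]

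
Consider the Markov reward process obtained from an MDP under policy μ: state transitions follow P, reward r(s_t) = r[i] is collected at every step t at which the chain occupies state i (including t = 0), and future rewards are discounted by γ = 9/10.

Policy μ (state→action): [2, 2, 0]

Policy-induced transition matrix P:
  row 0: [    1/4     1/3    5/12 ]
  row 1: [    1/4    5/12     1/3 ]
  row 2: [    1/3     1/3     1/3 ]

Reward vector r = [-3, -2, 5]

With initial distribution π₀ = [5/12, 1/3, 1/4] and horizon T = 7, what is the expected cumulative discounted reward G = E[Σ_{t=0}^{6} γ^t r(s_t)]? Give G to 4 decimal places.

G = 0.3229

t=0: π = [0.4167, 0.3333, 0.2500], E[r] = -0.6667, γ^t·E[r] = -0.666667, running G = -0.666667
t=1: π = [0.2708, 0.3611, 0.3681], E[r] = 0.3056, γ^t·E[r] = 0.275000, running G = -0.391667
t=2: π = [0.2807, 0.3634, 0.3559], E[r] = 0.2106, γ^t·E[r] = 0.170625, running G = -0.221042
t=3: π = [0.2797, 0.3636, 0.3567], E[r] = 0.2174, γ^t·E[r] = 0.158484, running G = -0.062557
t=4: π = [0.2797, 0.3636, 0.3566], E[r] = 0.2167, γ^t·E[r] = 0.142204, running G = 0.079646
t=5: π = [0.2797, 0.3636, 0.3566], E[r] = 0.2168, γ^t·E[r] = 0.128011, running G = 0.207657
t=6: π = [0.2797, 0.3636, 0.3566], E[r] = 0.2168, γ^t·E[r] = 0.115207, running G = 0.322864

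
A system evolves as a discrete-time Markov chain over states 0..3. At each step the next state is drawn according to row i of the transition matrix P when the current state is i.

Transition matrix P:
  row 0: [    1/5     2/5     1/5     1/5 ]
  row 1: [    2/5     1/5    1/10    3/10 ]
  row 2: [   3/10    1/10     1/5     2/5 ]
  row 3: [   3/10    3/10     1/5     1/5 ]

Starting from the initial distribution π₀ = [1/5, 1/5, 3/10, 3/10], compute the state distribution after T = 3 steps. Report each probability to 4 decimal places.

t=0: π = [0.2000, 0.2000, 0.3000, 0.3000]
t=1: π = [0.3000, 0.2400, 0.1800, 0.2800]
t=2: π = [0.2940, 0.2700, 0.1760, 0.2600]
t=3: π = [0.2976, 0.2672, 0.1730, 0.2622]

π = [0.2976, 0.2672, 0.1730, 0.2622]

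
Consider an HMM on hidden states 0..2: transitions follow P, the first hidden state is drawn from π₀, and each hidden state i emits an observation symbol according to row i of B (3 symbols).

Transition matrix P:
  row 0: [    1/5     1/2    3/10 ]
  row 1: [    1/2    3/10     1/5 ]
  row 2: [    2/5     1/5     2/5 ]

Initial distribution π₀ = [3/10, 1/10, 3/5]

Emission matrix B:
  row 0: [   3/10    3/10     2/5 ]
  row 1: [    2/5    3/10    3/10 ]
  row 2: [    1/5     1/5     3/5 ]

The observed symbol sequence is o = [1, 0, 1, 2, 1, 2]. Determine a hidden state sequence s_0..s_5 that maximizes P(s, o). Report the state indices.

path = [2, 0, 1, 0, 1, 0]

t=0: δ = [9.000e-02, 3.000e-02, 1.200e-01]  (obs o_0=1)
t=1: δ = [1.440e-02, 1.800e-02, 9.600e-03]  ψ = [2, 0, 2]  (obs o_1=0)
t=2: δ = [2.700e-03, 2.160e-03, 8.640e-04]  ψ = [1, 0, 0]  (obs o_2=1)
t=3: δ = [4.320e-04, 4.050e-04, 4.860e-04]  ψ = [1, 0, 0]  (obs o_3=2)
t=4: δ = [6.075e-05, 6.480e-05, 3.888e-05]  ψ = [1, 0, 2]  (obs o_4=1)
t=5: δ = [1.296e-05, 9.112e-06, 1.093e-05]  ψ = [1, 0, 0]  (obs o_5=2)
backtrack: best end state = 0; path = [2, 0, 1, 0, 1, 0]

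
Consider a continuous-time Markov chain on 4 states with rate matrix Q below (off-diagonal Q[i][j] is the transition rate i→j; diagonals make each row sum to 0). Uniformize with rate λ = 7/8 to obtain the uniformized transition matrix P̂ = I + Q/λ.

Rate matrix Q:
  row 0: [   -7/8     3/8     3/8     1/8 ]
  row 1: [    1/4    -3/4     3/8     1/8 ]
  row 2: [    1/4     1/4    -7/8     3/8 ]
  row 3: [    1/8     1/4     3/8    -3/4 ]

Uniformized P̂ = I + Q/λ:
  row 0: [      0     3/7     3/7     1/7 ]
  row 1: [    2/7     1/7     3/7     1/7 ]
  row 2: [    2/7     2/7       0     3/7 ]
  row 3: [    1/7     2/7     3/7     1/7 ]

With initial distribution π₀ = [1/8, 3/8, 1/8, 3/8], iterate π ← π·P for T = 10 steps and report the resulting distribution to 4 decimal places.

π = [0.1968, 0.2746, 0.3000, 0.2286]

t=0: π = [0.1250, 0.3750, 0.1250, 0.3750]
t=1: π = [0.1964, 0.2500, 0.3750, 0.1786]
t=2: π = [0.2041, 0.2781, 0.2679, 0.2500]
t=3: π = [0.1917, 0.2751, 0.3138, 0.2194]
t=4: π = [0.1996, 0.2738, 0.2941, 0.2325]
t=5: π = [0.1955, 0.2751, 0.3025, 0.2269]
t=6: π = [0.1975, 0.2743, 0.2989, 0.2293]
t=7: π = [0.1965, 0.2747, 0.3005, 0.2283]
t=8: π = [0.1970, 0.2745, 0.2998, 0.2287]
t=9: π = [0.1968, 0.2746, 0.3001, 0.2285]
t=10: π = [0.1968, 0.2746, 0.3000, 0.2286]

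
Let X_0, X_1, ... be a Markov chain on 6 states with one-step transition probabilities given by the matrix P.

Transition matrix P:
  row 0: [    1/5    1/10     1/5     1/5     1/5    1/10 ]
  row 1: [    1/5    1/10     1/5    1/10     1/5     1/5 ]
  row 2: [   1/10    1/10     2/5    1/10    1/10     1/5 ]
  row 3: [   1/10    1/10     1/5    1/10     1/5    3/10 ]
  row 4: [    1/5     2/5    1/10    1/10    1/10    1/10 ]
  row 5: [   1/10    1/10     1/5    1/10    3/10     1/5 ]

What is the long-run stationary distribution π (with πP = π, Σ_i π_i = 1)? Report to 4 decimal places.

π = [0.1478, 0.1532, 0.2278, 0.1148, 0.1774, 0.1790]

Balance equations π_j = Σ_i π_i·P[i][j]:
  π_0 = 1/5·π_0 + 1/5·π_1 + 1/10·π_2 + 1/10·π_3 + 1/5·π_4 + 1/10·π_5
  π_1 = 1/10·π_0 + 1/10·π_1 + 1/10·π_2 + 1/10·π_3 + 2/5·π_4 + 1/10·π_5
  π_2 = 1/5·π_0 + 1/5·π_1 + 2/5·π_2 + 1/5·π_3 + 1/10·π_4 + 1/5·π_5
  π_3 = 1/5·π_0 + 1/10·π_1 + 1/10·π_2 + 1/10·π_3 + 1/10·π_4 + 1/10·π_5
  π_4 = 1/5·π_0 + 1/5·π_1 + 1/10·π_2 + 1/5·π_3 + 1/10·π_4 + 3/10·π_5
  normalize: π_0 + π_1 + π_2 + π_3 + π_4 + π_5 = 1
Solving the linear system gives exactly π = [3249/21976, 3367/21976, 20027/87904, 5045/43952, 1949/10988, 15731/87904].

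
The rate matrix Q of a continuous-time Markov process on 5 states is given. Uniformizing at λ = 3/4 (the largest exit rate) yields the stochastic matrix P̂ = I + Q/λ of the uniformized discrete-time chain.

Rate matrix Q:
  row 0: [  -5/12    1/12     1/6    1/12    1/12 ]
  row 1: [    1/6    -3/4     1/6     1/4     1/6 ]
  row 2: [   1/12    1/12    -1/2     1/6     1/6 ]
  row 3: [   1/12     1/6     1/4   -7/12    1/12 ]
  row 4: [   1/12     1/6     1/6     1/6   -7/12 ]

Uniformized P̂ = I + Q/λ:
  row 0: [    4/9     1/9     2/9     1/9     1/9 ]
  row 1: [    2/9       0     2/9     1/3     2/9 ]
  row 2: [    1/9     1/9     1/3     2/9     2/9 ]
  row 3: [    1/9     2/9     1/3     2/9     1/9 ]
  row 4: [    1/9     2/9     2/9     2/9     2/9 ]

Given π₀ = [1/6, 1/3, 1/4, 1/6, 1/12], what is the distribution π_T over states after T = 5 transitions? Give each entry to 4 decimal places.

π = [0.1900, 0.1393, 0.2770, 0.2166, 0.1771]

t=0: π = [0.1667, 0.3333, 0.2500, 0.1667, 0.0833]
t=1: π = [0.2037, 0.1019, 0.2685, 0.2407, 0.1852]
t=2: π = [0.1903, 0.1471, 0.2788, 0.2109, 0.1728]
t=3: π = [0.1909, 0.1374, 0.2766, 0.2174, 0.1776]
t=4: π = [0.1900, 0.1397, 0.2771, 0.2163, 0.1769]
t=5: π = [0.1900, 0.1393, 0.2770, 0.2166, 0.1771]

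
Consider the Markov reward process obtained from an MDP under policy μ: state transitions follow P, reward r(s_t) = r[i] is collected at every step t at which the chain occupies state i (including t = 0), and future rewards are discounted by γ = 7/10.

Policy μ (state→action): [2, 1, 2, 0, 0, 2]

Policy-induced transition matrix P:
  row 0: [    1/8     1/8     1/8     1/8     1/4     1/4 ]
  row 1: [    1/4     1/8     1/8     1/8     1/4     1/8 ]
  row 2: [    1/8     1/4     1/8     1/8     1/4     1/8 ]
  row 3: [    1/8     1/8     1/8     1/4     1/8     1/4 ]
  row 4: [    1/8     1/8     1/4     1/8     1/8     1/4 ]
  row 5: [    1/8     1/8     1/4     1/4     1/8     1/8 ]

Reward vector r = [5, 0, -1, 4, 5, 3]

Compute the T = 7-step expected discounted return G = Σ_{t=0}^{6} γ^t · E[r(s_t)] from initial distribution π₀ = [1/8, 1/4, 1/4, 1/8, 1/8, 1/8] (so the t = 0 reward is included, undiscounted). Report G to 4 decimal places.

t=0: π = [0.1250, 0.2500, 0.2500, 0.1250, 0.1250, 0.1250], E[r] = 1.8750, γ^t·E[r] = 1.875000, running G = 1.875000
t=1: π = [0.1563, 0.1563, 0.1563, 0.1563, 0.2031, 0.1719], E[r] = 2.7813, γ^t·E[r] = 1.946875, running G = 3.821875
t=2: π = [0.1445, 0.1445, 0.1719, 0.1660, 0.1836, 0.1895], E[r] = 2.7012, γ^t·E[r] = 1.323574, running G = 5.145449
t=3: π = [0.1431, 0.1465, 0.1716, 0.1694, 0.1826, 0.1868], E[r] = 2.6948, γ^t·E[r] = 0.924325, running G = 6.069774
t=4: π = [0.1433, 0.1465, 0.1712, 0.1695, 0.1826, 0.1869], E[r] = 2.6974, γ^t·E[r] = 0.647643, running G = 6.717417
t=5: π = [0.1433, 0.1464, 0.1712, 0.1696, 0.1826, 0.1869], E[r] = 2.6974, γ^t·E[r] = 0.453359, running G = 7.170776
t=6: π = [0.1433, 0.1464, 0.1712, 0.1696, 0.1826, 0.1869], E[r] = 2.6974, γ^t·E[r] = 0.317348, running G = 7.488123

G = 7.4881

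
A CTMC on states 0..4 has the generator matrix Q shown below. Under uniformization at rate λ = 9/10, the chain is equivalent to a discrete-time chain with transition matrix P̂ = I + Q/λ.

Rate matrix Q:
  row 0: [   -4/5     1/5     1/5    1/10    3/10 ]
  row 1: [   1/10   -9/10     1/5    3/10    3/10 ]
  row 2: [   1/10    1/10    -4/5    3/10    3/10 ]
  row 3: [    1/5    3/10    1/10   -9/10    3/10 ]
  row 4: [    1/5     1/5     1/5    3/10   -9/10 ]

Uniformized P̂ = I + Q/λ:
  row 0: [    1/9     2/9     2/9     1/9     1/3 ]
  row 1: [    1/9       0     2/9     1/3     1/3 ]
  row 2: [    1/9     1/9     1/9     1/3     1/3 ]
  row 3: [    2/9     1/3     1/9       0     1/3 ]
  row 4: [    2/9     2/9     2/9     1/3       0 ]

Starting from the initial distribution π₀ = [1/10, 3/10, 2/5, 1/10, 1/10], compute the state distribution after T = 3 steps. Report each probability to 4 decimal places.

t=0: π = [0.1000, 0.3000, 0.4000, 0.1000, 0.1000]
t=1: π = [0.1333, 0.1222, 0.1667, 0.2778, 0.3000]
t=2: π = [0.1753, 0.2074, 0.1728, 0.2111, 0.2333]
t=3: π = [0.1605, 0.1804, 0.1796, 0.2240, 0.2556]

π = [0.1605, 0.1804, 0.1796, 0.2240, 0.2556]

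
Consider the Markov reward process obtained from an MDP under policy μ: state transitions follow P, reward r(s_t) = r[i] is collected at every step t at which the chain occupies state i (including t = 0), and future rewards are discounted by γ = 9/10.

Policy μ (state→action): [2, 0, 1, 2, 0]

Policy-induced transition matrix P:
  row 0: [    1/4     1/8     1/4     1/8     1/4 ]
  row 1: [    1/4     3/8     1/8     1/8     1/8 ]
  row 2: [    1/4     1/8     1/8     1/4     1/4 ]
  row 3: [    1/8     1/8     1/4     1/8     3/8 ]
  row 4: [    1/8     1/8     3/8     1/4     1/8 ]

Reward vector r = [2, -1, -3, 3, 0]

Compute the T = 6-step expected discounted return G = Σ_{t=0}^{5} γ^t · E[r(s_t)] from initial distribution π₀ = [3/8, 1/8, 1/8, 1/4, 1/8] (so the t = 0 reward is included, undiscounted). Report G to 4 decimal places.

G = 1.2712

t=0: π = [0.3750, 0.1250, 0.1250, 0.2500, 0.1250], E[r] = 1.0000, γ^t·E[r] = 1.000000, running G = 1.000000
t=1: π = [0.2031, 0.1563, 0.2344, 0.1563, 0.2500], E[r] = 0.0156, γ^t·E[r] = 0.014063, running G = 1.014063
t=2: π = [0.1992, 0.1641, 0.2324, 0.1855, 0.2188], E[r] = 0.0938, γ^t·E[r] = 0.075938, running G = 1.090000
t=3: π = [0.1995, 0.1660, 0.2278, 0.1814, 0.2253], E[r] = 0.0938, γ^t·E[r] = 0.068344, running G = 1.158344
t=4: π = [0.1992, 0.1665, 0.2289, 0.1816, 0.2238], E[r] = 0.0899, γ^t·E[r] = 0.058987, running G = 1.217330
t=5: π = [0.1993, 0.1666, 0.2285, 0.1816, 0.2239], E[r] = 0.0912, γ^t·E[r] = 0.053836, running G = 1.271166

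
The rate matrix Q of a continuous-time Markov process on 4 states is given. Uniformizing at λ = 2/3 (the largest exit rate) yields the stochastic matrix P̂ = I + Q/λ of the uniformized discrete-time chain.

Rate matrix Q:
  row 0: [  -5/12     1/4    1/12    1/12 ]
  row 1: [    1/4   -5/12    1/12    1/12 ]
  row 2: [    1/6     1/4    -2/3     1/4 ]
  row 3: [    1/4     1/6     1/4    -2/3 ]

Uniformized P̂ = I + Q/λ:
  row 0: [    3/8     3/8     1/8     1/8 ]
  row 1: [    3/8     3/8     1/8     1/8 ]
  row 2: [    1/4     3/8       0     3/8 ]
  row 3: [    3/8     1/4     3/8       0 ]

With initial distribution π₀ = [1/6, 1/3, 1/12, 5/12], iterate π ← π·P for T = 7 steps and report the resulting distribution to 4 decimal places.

t=0: π = [0.1667, 0.3333, 0.0833, 0.4167]
t=1: π = [0.3646, 0.3229, 0.2188, 0.0938]
t=2: π = [0.3477, 0.3633, 0.1211, 0.1680]
t=3: π = [0.3599, 0.3540, 0.1519, 0.1343]
t=4: π = [0.3560, 0.3582, 0.1396, 0.1462]
t=5: π = [0.3576, 0.3567, 0.1441, 0.1416]
t=6: π = [0.3570, 0.3573, 0.1424, 0.1433]
t=7: π = [0.3572, 0.3571, 0.1430, 0.1427]

π = [0.3572, 0.3571, 0.1430, 0.1427]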